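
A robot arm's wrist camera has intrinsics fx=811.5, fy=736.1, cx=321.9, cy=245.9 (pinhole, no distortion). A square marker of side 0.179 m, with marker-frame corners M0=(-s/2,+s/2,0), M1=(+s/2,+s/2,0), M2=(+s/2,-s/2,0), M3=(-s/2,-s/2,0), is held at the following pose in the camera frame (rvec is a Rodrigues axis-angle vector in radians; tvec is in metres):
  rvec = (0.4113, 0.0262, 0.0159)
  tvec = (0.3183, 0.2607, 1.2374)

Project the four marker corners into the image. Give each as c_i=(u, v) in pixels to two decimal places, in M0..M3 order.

Intrinsics K: fx=811.5, fy=736.1, cx=321.9, cy=245.9
Marker side s = 0.179 m; corners in marker frame (Z=0):
  M0 = (-0.0895, +0.0895, 0)
  M1 = (+0.0895, +0.0895, 0)
  M2 = (+0.0895, -0.0895, 0)
  M3 = (-0.0895, -0.0895, 0)
rvec = (0.4113, 0.0262, 0.0159), |rvec| = θ = 0.41244 rad = 23.631°
Rodrigues: sinθ=0.40085, 1−cosθ=0.08385; R = I + sinθ·[k]× + (1−cosθ)·[k]×²:
    [+0.99954 -0.01014 +0.02869]
    [+0.02077 +0.91648 -0.39953]
    [-0.02224 +0.39994 +0.91627]
t = (0.3183, 0.2607, 1.2374) m
M0: Pc = R·M0+t = (+0.22793, +0.34087, +1.27519); u = 811.5·(+0.22793)/1.27519 + 321.9 = 466.9521, v = 736.1·(+0.34087)/1.27519 + 245.9 = 442.6652
M1: Pc = R·M1+t = (+0.40685, +0.34458, +1.27120); u = 811.5·(+0.40685)/1.27120 + 321.9 = 581.6218, v = 736.1·(+0.34458)/1.27120 + 245.9 = 445.4337
M2: Pc = R·M2+t = (+0.40867, +0.18053, +1.19961); u = 811.5·(+0.40867)/1.19961 + 321.9 = 598.3493, v = 736.1·(+0.18053)/1.19961 + 245.9 = 356.6776
M3: Pc = R·M3+t = (+0.22975, +0.17682, +1.20360); u = 811.5·(+0.22975)/1.20360 + 321.9 = 476.8037, v = 736.1·(+0.17682)/1.20360 + 245.9 = 354.0380

c0=(466.95, 442.67) c1=(581.62, 445.43) c2=(598.35, 356.68) c3=(476.80, 354.04)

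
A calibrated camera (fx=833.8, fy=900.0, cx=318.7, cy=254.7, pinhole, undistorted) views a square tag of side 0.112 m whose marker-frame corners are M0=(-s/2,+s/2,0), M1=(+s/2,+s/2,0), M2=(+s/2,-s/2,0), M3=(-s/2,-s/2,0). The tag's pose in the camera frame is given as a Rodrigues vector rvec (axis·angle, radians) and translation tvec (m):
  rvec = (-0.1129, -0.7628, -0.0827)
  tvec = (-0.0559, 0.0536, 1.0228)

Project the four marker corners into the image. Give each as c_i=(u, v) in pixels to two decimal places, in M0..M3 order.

c0=(242.33, 356.61) c1=(311.53, 345.92) c2=(301.45, 251.52) c3=(232.03, 254.71)

Intrinsics K: fx=833.8, fy=900.0, cx=318.7, cy=254.7
Marker side s = 0.112 m; corners in marker frame (Z=0):
  M0 = (-0.0560, +0.0560, 0)
  M1 = (+0.0560, +0.0560, 0)
  M2 = (+0.0560, -0.0560, 0)
  M3 = (-0.0560, -0.0560, 0)
rvec = (-0.1129, -0.7628, -0.0827), |rvec| = θ = 0.77553 rad = 44.435°
Rodrigues: sinθ=0.70010, 1−cosθ=0.28595; R = I + sinθ·[k]× + (1−cosθ)·[k]×²:
    [+0.72011 +0.11560 -0.68416]
    [-0.03371 +0.99069 +0.13191]
    [+0.69304 -0.07193 +0.71730]
t = (-0.0559, 0.0536, 1.0228) m
M0: Pc = R·M0+t = (-0.08975, +0.11097, +0.97996); u = 833.8·(-0.08975)/0.97996 + 318.7 = 242.3342, v = 900.0·(+0.11097)/0.97996 + 254.7 = 356.6119
M1: Pc = R·M1+t = (-0.00910, +0.10719, +1.05758); u = 833.8·(-0.00910)/1.05758 + 318.7 = 311.5253, v = 900.0·(+0.10719)/1.05758 + 254.7 = 345.9190
M2: Pc = R·M2+t = (-0.02205, -0.00377, +1.06564); u = 833.8·(-0.02205)/1.06564 + 318.7 = 301.4491, v = 900.0·(-0.00377)/1.06564 + 254.7 = 251.5191
M3: Pc = R·M3+t = (-0.10270, +0.00001, +0.98802); u = 833.8·(-0.10270)/0.98802 + 318.7 = 232.0305, v = 900.0·(+0.00001)/0.98802 + 254.7 = 254.7085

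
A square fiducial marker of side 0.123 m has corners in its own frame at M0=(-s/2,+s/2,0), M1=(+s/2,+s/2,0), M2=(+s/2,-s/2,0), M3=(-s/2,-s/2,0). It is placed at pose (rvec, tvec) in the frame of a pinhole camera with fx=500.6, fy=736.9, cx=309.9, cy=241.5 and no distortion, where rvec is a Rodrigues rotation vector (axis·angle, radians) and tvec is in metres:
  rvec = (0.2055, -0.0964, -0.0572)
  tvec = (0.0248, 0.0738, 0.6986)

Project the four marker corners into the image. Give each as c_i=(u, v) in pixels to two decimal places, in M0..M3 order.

c0=(286.18, 385.58) c1=(371.91, 374.95) c2=(370.02, 251.73) c3=(281.06, 260.76)

Intrinsics K: fx=500.6, fy=736.9, cx=309.9, cy=241.5
Marker side s = 0.123 m; corners in marker frame (Z=0):
  M0 = (-0.0615, +0.0615, 0)
  M1 = (+0.0615, +0.0615, 0)
  M2 = (+0.0615, -0.0615, 0)
  M3 = (-0.0615, -0.0615, 0)
rvec = (0.2055, -0.0964, -0.0572), |rvec| = θ = 0.23408 rad = 13.412°
Rodrigues: sinθ=0.23195, 1−cosθ=0.02727; R = I + sinθ·[k]× + (1−cosθ)·[k]×²:
    [+0.99375 +0.04682 -0.10137]
    [-0.06654 +0.97735 -0.20088]
    [+0.08967 +0.20637 +0.97436]
t = (0.0248, 0.0738, 0.6986) m
M0: Pc = R·M0+t = (-0.03344, +0.13800, +0.70578); u = 500.6·(-0.03344)/0.70578 + 309.9 = 286.1842, v = 736.9·(+0.13800)/0.70578 + 241.5 = 385.5847
M1: Pc = R·M1+t = (+0.08879, +0.12982, +0.71681); u = 500.6·(+0.08879)/0.71681 + 309.9 = 371.9121, v = 736.9·(+0.12982)/0.71681 + 241.5 = 374.9540
M2: Pc = R·M2+t = (+0.08304, +0.00960, +0.69142); u = 500.6·(+0.08304)/0.69142 + 309.9 = 370.0193, v = 736.9·(+0.00960)/0.69142 + 241.5 = 251.7321
M3: Pc = R·M3+t = (-0.03919, +0.01778, +0.68039); u = 500.6·(-0.03919)/0.68039 + 309.9 = 281.0624, v = 736.9·(+0.01778)/0.68039 + 241.5 = 260.7620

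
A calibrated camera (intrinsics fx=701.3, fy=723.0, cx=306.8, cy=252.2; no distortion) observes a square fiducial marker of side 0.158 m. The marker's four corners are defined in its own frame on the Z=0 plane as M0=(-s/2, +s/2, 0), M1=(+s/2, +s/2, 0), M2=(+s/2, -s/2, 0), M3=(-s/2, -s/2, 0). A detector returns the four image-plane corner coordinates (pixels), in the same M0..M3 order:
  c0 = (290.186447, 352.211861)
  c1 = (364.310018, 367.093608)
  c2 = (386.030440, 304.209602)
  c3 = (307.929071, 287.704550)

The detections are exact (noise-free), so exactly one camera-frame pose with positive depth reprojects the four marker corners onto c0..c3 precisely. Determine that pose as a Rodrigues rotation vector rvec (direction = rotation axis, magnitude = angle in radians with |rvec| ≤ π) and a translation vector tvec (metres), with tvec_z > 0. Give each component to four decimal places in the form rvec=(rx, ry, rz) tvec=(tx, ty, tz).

rvec=(0.5287, -0.0494, 0.2300) tvec=(0.0609, 0.1494, 1.4110)

Intrinsics K: fx=701.3, fy=723.0, cx=306.8, cy=252.2
Marker side s = 0.158 m; corners in marker frame (Z=0):
  M0 = (-0.0790, +0.0790, 0)
  M1 = (+0.0790, +0.0790, 0)
  M2 = (+0.0790, -0.0790, 0)
  M3 = (-0.0790, -0.0790, 0)
Detected image corners:
  c0 = (290.186447, 352.211861) px
  c1 = (364.310018, 367.093608) px
  c2 = (386.030440, 304.209602) px
  c3 = (307.929071, 287.704550) px
Planar DLT: solve 8×8 A·h = b for H (H[2,2]=1):
  H  [+506.66389 -6.89389 +337.06655]
  H  [+123.77256 +517.91018 +328.73255]
  H  [+0.07501 +0.35022 +1.00000]
B = K⁻¹H; ‖b₁‖=0.708713, ‖b₂‖=0.708713; λ = 2/(‖b₁‖+‖b₂‖) = 1.411009, sign → tz>0 ⇒ λ=+1.411009
r₁ = λ·B[:,0] = (+0.97310,+0.20463,+0.10584); r₂ = λ·B[:,1] = (-0.23005,+0.83838,+0.49416)
r₃ = r₁×r₂ = (+0.01239,-0.50522,+0.86290); SVD([r₁ r₂ r₃]) → R = UVᵀ:
  R  [+0.97310 -0.23005 +0.01239]
  R  [+0.20463 +0.83838 -0.50522]
  R  [+0.10584 +0.49416 +0.86290]
t = (+0.06090, +0.14936, +1.41101) m
tr R = 2.674381; θ = arccos((tr R − 1)/2) = 0.578671 rad = 33.155°
axis k = ((R−Rᵀ)₃₂, (R−Rᵀ)₁₃, (R−Rᵀ)₂₁) / (2 sinθ) = (+0.913658, -0.085441, +0.397402)
rvec = θ·k = (+0.528707, -0.049442, +0.229965)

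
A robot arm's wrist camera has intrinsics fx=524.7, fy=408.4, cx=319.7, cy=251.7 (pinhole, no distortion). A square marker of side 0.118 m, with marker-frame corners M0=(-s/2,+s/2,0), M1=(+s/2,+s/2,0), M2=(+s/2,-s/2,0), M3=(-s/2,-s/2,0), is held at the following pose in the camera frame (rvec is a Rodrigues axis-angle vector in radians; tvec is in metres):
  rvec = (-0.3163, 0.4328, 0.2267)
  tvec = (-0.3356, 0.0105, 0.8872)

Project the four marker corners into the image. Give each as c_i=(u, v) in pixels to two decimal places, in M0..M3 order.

c0=(83.61, 277.36) c1=(133.68, 287.35) c2=(159.81, 235.17) c3=(109.86, 228.44)

Intrinsics K: fx=524.7, fy=408.4, cx=319.7, cy=251.7
Marker side s = 0.118 m; corners in marker frame (Z=0):
  M0 = (-0.0590, +0.0590, 0)
  M1 = (+0.0590, +0.0590, 0)
  M2 = (+0.0590, -0.0590, 0)
  M3 = (-0.0590, -0.0590, 0)
rvec = (-0.3163, 0.4328, 0.2267), |rvec| = θ = 0.58203 rad = 33.348°
Rodrigues: sinθ=0.54972, 1−cosθ=0.16465; R = I + sinθ·[k]× + (1−cosθ)·[k]×²:
    [+0.88398 -0.28065 +0.37392]
    [+0.14758 +0.92639 +0.34643]
    [-0.44363 -0.25105 +0.86033]
t = (-0.3356, 0.0105, 0.8872) m
M0: Pc = R·M0+t = (-0.40431, +0.05645, +0.89856); u = 524.7·(-0.40431)/0.89856 + 319.7 = 83.6082, v = 408.4·(+0.05645)/0.89856 + 251.7 = 277.3568
M1: Pc = R·M1+t = (-0.30000, +0.07386, +0.84621); u = 524.7·(-0.30000)/0.84621 + 319.7 = 133.6808, v = 408.4·(+0.07386)/0.84621 + 251.7 = 287.3485
M2: Pc = R·M2+t = (-0.26689, -0.03545, +0.87584); u = 524.7·(-0.26689)/0.87584 + 319.7 = 159.8126, v = 408.4·(-0.03545)/0.87584 + 251.7 = 235.1698
M3: Pc = R·M3+t = (-0.37120, -0.05286, +0.92819); u = 524.7·(-0.37120)/0.92819 + 319.7 = 109.8643, v = 408.4·(-0.05286)/0.92819 + 251.7 = 228.4398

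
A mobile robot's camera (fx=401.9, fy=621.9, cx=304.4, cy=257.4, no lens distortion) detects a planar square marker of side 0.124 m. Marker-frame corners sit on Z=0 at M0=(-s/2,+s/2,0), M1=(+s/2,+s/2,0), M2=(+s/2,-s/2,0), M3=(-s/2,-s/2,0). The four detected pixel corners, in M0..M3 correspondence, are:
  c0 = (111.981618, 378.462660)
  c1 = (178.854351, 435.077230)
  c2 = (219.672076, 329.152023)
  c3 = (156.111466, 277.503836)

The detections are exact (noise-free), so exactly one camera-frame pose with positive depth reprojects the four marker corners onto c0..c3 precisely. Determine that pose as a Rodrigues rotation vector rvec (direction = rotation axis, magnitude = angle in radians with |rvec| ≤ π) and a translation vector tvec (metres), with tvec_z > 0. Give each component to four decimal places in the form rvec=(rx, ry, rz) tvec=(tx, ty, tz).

rvec=(-0.3457, 0.0052, 0.4760) tvec=(-0.2250, 0.1015, 0.6583)

Intrinsics K: fx=401.9, fy=621.9, cx=304.4, cy=257.4
Marker side s = 0.124 m; corners in marker frame (Z=0):
  M0 = (-0.0620, +0.0620, 0)
  M1 = (+0.0620, +0.0620, 0)
  M2 = (+0.0620, -0.0620, 0)
  M3 = (-0.0620, -0.0620, 0)
Detected image corners:
  c0 = (111.981618, 378.462660) px
  c1 = (178.854351, 435.077230) px
  c2 = (219.672076, 329.152023) px
  c3 = (156.111466, 277.503836) px
Planar DLT: solve 8×8 A·h = b for H (H[2,2]=1):
  H  [+504.04677 -424.88669 +167.04406]
  H  [+390.15702 +658.82195 +353.24999]
  H  [-0.12892 -0.49353 +1.00000]
B = K⁻¹H; ‖b₁‖=1.519007, ‖b₂‖=1.519007; λ = 2/(‖b₁‖+‖b₂‖) = 0.658325, sign → tz>0 ⇒ λ=+0.658325
r₁ = λ·B[:,0] = (+0.88993,+0.44814,-0.08487); r₂ = λ·B[:,1] = (-0.44989,+0.83188,-0.32490)
r₃ = r₁×r₂ = (-0.07500,+0.32732,+0.94193); SVD([r₁ r₂ r₃]) → R = UVᵀ:
  R  [+0.88993 -0.44989 -0.07500]
  R  [+0.44814 +0.83188 +0.32732]
  R  [-0.08487 -0.32490 +0.94193]
t = (-0.22499, +0.10146, +0.65832) m
tr R = 2.663743; θ = arccos((tr R − 1)/2) = 0.588325 rad = 33.709°
axis k = ((R−Rᵀ)₃₂, (R−Rᵀ)₁₃, (R−Rᵀ)₂₁) / (2 sinθ) = (-0.587627, +0.008897, +0.809083)
rvec = θ·k = (-0.345715, +0.005234, +0.476004)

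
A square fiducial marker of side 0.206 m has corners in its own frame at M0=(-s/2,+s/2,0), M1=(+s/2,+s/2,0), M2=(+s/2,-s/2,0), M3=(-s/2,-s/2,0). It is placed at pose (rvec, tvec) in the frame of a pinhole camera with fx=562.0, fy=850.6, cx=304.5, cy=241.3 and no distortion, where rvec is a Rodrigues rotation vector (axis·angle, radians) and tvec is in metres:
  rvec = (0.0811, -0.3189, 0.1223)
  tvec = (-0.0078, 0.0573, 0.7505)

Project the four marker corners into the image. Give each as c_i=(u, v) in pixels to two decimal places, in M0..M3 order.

c0=(212.51, 415.39) c1=(358.32, 424.73) c2=(378.94, 204.54) c3=(232.48, 174.81)

Intrinsics K: fx=562.0, fy=850.6, cx=304.5, cy=241.3
Marker side s = 0.206 m; corners in marker frame (Z=0):
  M0 = (-0.1030, +0.1030, 0)
  M1 = (+0.1030, +0.1030, 0)
  M2 = (+0.1030, -0.1030, 0)
  M3 = (-0.1030, -0.1030, 0)
rvec = (0.0811, -0.3189, 0.1223), |rvec| = θ = 0.35104 rad = 20.113°
Rodrigues: sinθ=0.34388, 1−cosθ=0.06099; R = I + sinθ·[k]× + (1−cosθ)·[k]×²:
    [+0.94227 -0.13260 -0.30748]
    [+0.10700 +0.98934 -0.09875]
    [+0.31730 +0.06014 +0.94642]
t = (-0.0078, 0.0573, 0.7505) m
M0: Pc = R·M0+t = (-0.11851, +0.14818, +0.72401); u = 562.0·(-0.11851)/0.72401 + 304.5 = 212.5077, v = 850.6·(+0.14818)/0.72401 + 241.3 = 415.3889
M1: Pc = R·M1+t = (+0.07560, +0.17022, +0.78938); u = 562.0·(+0.07560)/0.78938 + 304.5 = 358.3207, v = 850.6·(+0.17022)/0.78938 + 241.3 = 424.7262
M2: Pc = R·M2+t = (+0.10291, -0.03358, +0.77699); u = 562.0·(+0.10291)/0.77699 + 304.5 = 378.9368, v = 850.6·(-0.03358)/0.77699 + 241.3 = 204.5376
M3: Pc = R·M3+t = (-0.09120, -0.05562, +0.71162); u = 562.0·(-0.09120)/0.71162 + 304.5 = 232.4788, v = 850.6·(-0.05562)/0.71162 + 241.3 = 174.8132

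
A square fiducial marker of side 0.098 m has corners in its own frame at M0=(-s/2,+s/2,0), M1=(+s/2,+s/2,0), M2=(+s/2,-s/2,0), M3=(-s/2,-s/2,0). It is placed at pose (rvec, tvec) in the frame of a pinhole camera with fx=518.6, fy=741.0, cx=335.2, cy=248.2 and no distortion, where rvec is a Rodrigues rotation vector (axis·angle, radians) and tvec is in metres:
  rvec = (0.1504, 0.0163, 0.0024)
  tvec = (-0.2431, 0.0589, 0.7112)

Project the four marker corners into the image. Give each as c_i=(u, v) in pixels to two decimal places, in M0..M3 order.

c0=(124.57, 358.60) c1=(194.91, 359.21) c2=(192.06, 259.40) c3=(120.27, 259.01)

Intrinsics K: fx=518.6, fy=741.0, cx=335.2, cy=248.2
Marker side s = 0.098 m; corners in marker frame (Z=0):
  M0 = (-0.0490, +0.0490, 0)
  M1 = (+0.0490, +0.0490, 0)
  M2 = (+0.0490, -0.0490, 0)
  M3 = (-0.0490, -0.0490, 0)
rvec = (0.1504, 0.0163, 0.0024), |rvec| = θ = 0.15130 rad = 8.669°
Rodrigues: sinθ=0.15072, 1−cosθ=0.01142; R = I + sinθ·[k]× + (1−cosθ)·[k]×²:
    [+0.99986 -0.00117 +0.01642]
    [+0.00361 +0.98871 -0.14981]
    [-0.01606 +0.14985 +0.98858]
t = (-0.2431, 0.0589, 0.7112) m
M0: Pc = R·M0+t = (-0.29215, +0.10717, +0.71933); u = 518.6·(-0.29215)/0.71933 + 335.2 = 124.5742, v = 741.0·(+0.10717)/0.71933 + 248.2 = 358.5982
M1: Pc = R·M1+t = (-0.19416, +0.10752, +0.71776); u = 518.6·(-0.19416)/0.71776 + 335.2 = 194.9108, v = 741.0·(+0.10752)/0.71776 + 248.2 = 359.2060
M2: Pc = R·M2+t = (-0.19405, +0.01063, +0.70307); u = 518.6·(-0.19405)/0.70307 + 335.2 = 192.0650, v = 741.0·(+0.01063)/0.70307 + 248.2 = 259.4039
M3: Pc = R·M3+t = (-0.29204, +0.01028, +0.70464); u = 518.6·(-0.29204)/0.70464 + 335.2 = 120.2690, v = 741.0·(+0.01028)/0.70464 + 248.2 = 259.0064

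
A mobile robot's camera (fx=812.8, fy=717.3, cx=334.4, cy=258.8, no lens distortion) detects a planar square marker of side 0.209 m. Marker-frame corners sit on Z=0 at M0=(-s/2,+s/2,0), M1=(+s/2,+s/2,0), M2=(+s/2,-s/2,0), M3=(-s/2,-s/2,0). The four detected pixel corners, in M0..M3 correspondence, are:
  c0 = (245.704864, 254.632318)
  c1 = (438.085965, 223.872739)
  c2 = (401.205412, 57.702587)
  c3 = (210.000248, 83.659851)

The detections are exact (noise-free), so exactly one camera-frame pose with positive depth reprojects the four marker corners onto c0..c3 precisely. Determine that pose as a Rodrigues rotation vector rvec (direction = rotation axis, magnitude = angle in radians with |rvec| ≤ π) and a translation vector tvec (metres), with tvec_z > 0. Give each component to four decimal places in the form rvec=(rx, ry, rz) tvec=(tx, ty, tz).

rvec=(-0.0565, -0.1061, -0.1844) tvec=(-0.0101, -0.1263, 0.8671)

Intrinsics K: fx=812.8, fy=717.3, cx=334.4, cy=258.8
Marker side s = 0.209 m; corners in marker frame (Z=0):
  M0 = (-0.1045, +0.1045, 0)
  M1 = (+0.1045, +0.1045, 0)
  M2 = (+0.1045, -0.1045, 0)
  M3 = (-0.1045, -0.1045, 0)
Detected image corners:
  c0 = (245.704864, 254.632318) px
  c1 = (438.085965, 223.872739) px
  c2 = (401.205412, 57.702587) px
  c3 = (210.000248, 83.659851) px
Planar DLT: solve 8×8 A·h = b for H (H[2,2]=1):
  H  [+958.87439 +156.38868 +324.92370]
  H  [-115.89176 +798.12876 +154.30763]
  H  [+0.12732 -0.05343 +1.00000]
B = K⁻¹H; ‖b₁‖=1.153323, ‖b₂‖=1.153323; λ = 2/(‖b₁‖+‖b₂‖) = 0.867060, sign → tz>0 ⇒ λ=+0.867060
r₁ = λ·B[:,0] = (+0.97747,-0.17992,+0.11039); r₂ = λ·B[:,1] = (+0.18589,+0.98148,-0.04633)
r₃ = r₁×r₂ = (-0.10001,+0.06580,+0.99281); SVD([r₁ r₂ r₃]) → R = UVᵀ:
  R  [+0.97747 +0.18589 -0.10001]
  R  [-0.17992 +0.98148 +0.06580]
  R  [+0.11039 -0.04633 +0.99281]
t = (-0.01011, -0.12631, +0.86706) m
tr R = 2.951754; θ = arccos((tr R − 1)/2) = 0.220095 rad = 12.610°
axis k = ((R−Rᵀ)₃₂, (R−Rᵀ)₁₃, (R−Rᵀ)₂₁) / (2 sinθ) = (-0.256797, -0.481875, -0.837766)
rvec = θ·k = (-0.056520, -0.106058, -0.184388)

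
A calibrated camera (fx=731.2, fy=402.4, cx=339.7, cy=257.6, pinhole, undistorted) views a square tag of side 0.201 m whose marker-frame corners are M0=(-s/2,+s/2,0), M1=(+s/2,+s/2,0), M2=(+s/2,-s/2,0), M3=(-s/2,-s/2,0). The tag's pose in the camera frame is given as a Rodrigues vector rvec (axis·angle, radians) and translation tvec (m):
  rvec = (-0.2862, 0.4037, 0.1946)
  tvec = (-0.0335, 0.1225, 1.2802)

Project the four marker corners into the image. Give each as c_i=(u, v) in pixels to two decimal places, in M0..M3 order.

c0=(256.07, 320.89) c1=(359.45, 333.79) c2=(386.89, 270.62) c3=(285.44, 262.06)

Intrinsics K: fx=731.2, fy=402.4, cx=339.7, cy=257.6
Marker side s = 0.201 m; corners in marker frame (Z=0):
  M0 = (-0.1005, +0.1005, 0)
  M1 = (+0.1005, +0.1005, 0)
  M2 = (+0.1005, -0.1005, 0)
  M3 = (-0.1005, -0.1005, 0)
rvec = (-0.2862, 0.4037, 0.1946), |rvec| = θ = 0.53175 rad = 30.467°
Rodrigues: sinθ=0.50704, 1−cosθ=0.13808; R = I + sinθ·[k]× + (1−cosθ)·[k]×²:
    [+0.90192 -0.24198 +0.35775]
    [+0.12914 +0.94151 +0.31127]
    [-0.41214 -0.23454 +0.88042]
t = (-0.0335, 0.1225, 1.2802) m
M0: Pc = R·M0+t = (-0.14846, +0.20414, +1.29805); u = 731.2·(-0.14846)/1.29805 + 339.7 = 256.0702, v = 402.4·(+0.20414)/1.29805 + 257.6 = 320.8852
M1: Pc = R·M1+t = (+0.03282, +0.23010, +1.21521); u = 731.2·(+0.03282)/1.21521 + 339.7 = 359.4506, v = 402.4·(+0.23010)/1.21521 + 257.6 = 333.7945
M2: Pc = R·M2+t = (+0.08146, +0.04086, +1.26235); u = 731.2·(+0.08146)/1.26235 + 339.7 = 386.8858, v = 402.4·(+0.04086)/1.26235 + 257.6 = 270.6239
M3: Pc = R·M3+t = (-0.09982, +0.01490, +1.34519); u = 731.2·(-0.09982)/1.34519 + 339.7 = 285.4389, v = 402.4·(+0.01490)/1.34519 + 257.6 = 262.0572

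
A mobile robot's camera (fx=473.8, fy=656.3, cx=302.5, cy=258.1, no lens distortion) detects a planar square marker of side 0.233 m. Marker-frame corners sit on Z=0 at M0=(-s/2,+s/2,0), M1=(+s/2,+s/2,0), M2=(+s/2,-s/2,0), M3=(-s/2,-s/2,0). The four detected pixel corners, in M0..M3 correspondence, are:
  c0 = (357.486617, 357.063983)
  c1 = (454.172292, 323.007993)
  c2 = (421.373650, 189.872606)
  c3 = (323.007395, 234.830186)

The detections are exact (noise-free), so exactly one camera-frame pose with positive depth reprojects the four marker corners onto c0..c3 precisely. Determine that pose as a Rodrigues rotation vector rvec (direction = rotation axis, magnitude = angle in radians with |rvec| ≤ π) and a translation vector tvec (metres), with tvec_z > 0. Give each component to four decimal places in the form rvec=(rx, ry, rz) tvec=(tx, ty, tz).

Intrinsics K: fx=473.8, fy=656.3, cx=302.5, cy=258.1
Marker side s = 0.233 m; corners in marker frame (Z=0):
  M0 = (-0.1165, +0.1165, 0)
  M1 = (+0.1165, +0.1165, 0)
  M2 = (+0.1165, -0.1165, 0)
  M3 = (-0.1165, -0.1165, 0)
Detected image corners:
  c0 = (357.486617, 357.063983) px
  c1 = (454.172292, 323.007993) px
  c2 = (421.373650, 189.872606) px
  c3 = (323.007395, 234.830186) px
Planar DLT: solve 8×8 A·h = b for H (H[2,2]=1):
  H  [+297.73320 +214.92567 +387.60124]
  H  [-254.80014 +597.15563 +278.25448]
  H  [-0.31042 +0.18103 +1.00000]
B = K⁻¹H; ‖b₁‖=0.922195, ‖b₂‖=0.922195; λ = 2/(‖b₁‖+‖b₂‖) = 1.084369, sign → tz>0 ⇒ λ=+1.084369
r₁ = λ·B[:,0] = (+0.89632,-0.28861,-0.33661); r₂ = λ·B[:,1] = (+0.36656,+0.90945,+0.19630)
r₃ = r₁×r₂ = (+0.24948,-0.29934,+0.92095); SVD([r₁ r₂ r₃]) → R = UVᵀ:
  R  [+0.89632 +0.36656 +0.24948]
  R  [-0.28861 +0.90945 -0.29934]
  R  [-0.33661 +0.19630 +0.92095]
t = (+0.19477, +0.03330, +1.08437) m
tr R = 2.726726; θ = arccos((tr R − 1)/2) = 0.528899 rad = 30.304°
axis k = ((R−Rᵀ)₃₂, (R−Rᵀ)₁₃, (R−Rᵀ)₂₁) / (2 sinθ) = (+0.491140, +0.580764, -0.649226)
rvec = θ·k = (+0.259763, +0.307165, -0.343375)

rvec=(0.2598, 0.3072, -0.3434) tvec=(0.1948, 0.0333, 1.0844)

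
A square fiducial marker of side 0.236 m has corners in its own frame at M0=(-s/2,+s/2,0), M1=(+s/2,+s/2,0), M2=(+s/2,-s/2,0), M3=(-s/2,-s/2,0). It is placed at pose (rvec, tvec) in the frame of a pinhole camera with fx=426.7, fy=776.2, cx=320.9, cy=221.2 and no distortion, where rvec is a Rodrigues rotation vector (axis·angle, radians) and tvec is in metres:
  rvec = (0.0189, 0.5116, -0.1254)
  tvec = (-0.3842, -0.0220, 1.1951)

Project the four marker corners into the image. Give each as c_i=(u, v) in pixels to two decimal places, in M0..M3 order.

Intrinsics K: fx=426.7, fy=776.2, cx=320.9, cy=221.2
Marker side s = 0.236 m; corners in marker frame (Z=0):
  M0 = (-0.1180, +0.1180, 0)
  M1 = (+0.1180, +0.1180, 0)
  M2 = (+0.1180, -0.1180, 0)
  M3 = (-0.1180, -0.1180, 0)
rvec = (0.0189, 0.5116, -0.1254), |rvec| = θ = 0.52708 rad = 30.200°
Rodrigues: sinθ=0.50301, 1−cosθ=0.13572; R = I + sinθ·[k]× + (1−cosθ)·[k]×²:
    [+0.86445 +0.12440 +0.48708]
    [-0.11495 +0.99214 -0.04938]
    [-0.48940 -0.01330 +0.87196]
t = (-0.3842, -0.0220, 1.1951) m
M0: Pc = R·M0+t = (-0.47153, +0.10864, +1.25128); u = 426.7·(-0.47153)/1.25128 + 320.9 = 160.1042, v = 776.2·(+0.10864)/1.25128 + 221.2 = 288.5903
M1: Pc = R·M1+t = (-0.26752, +0.08151, +1.13578); u = 426.7·(-0.26752)/1.13578 + 320.9 = 220.3974, v = 776.2·(+0.08151)/1.13578 + 221.2 = 276.9036
M2: Pc = R·M2+t = (-0.29687, -0.15264, +1.13892); u = 426.7·(-0.29687)/1.13892 + 320.9 = 209.6755, v = 776.2·(-0.15264)/1.13892 + 221.2 = 117.1745
M3: Pc = R·M3+t = (-0.50088, -0.12551, +1.25442); u = 426.7·(-0.50088)/1.25442 + 320.9 = 150.5204, v = 776.2·(-0.12551)/1.25442 + 221.2 = 143.5386

c0=(160.10, 288.59) c1=(220.40, 276.90) c2=(209.68, 117.17) c3=(150.52, 143.54)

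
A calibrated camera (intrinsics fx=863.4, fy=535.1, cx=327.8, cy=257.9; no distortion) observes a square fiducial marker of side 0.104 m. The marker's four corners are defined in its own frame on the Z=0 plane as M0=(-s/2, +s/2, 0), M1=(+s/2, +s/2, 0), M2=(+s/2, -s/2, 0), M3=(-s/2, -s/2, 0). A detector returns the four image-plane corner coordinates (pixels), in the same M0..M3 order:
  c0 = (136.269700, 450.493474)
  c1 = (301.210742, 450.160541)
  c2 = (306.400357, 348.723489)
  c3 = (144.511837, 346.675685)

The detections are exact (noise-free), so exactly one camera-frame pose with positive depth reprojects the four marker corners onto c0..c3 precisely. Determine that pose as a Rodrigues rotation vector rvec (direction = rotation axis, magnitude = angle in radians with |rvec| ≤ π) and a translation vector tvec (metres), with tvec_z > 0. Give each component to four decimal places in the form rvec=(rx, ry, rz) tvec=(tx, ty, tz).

Intrinsics K: fx=863.4, fy=535.1, cx=327.8, cy=257.9
Marker side s = 0.104 m; corners in marker frame (Z=0):
  M0 = (-0.0520, +0.0520, 0)
  M1 = (+0.0520, +0.0520, 0)
  M2 = (+0.0520, -0.0520, 0)
  M3 = (-0.0520, -0.0520, 0)
Detected image corners:
  c0 = (136.269700, 450.493474) px
  c1 = (301.210742, 450.160541) px
  c2 = (306.400357, 348.723489) px
  c3 = (144.511837, 346.675685) px
Planar DLT: solve 8×8 A·h = b for H (H[2,2]=1):
  H  [+1621.02253 -102.24684 +223.08168]
  H  [+97.91646 +918.68223 +398.56366]
  H  [+0.22448 -0.17039 +1.00000]
B = K⁻¹H; ‖b₁‖=1.807812, ‖b₂‖=1.807812; λ = 2/(‖b₁‖+‖b₂‖) = 0.553155, sign → tz>0 ⇒ λ=+0.553155
r₁ = λ·B[:,0] = (+0.99140,+0.04137,+0.12417); r₂ = λ·B[:,1] = (-0.02972,+0.99510,-0.09425)
r₃ = r₁×r₂ = (-0.12746,+0.08975,+0.98777); SVD([r₁ r₂ r₃]) → R = UVᵀ:
  R  [+0.99140 -0.02972 -0.12746]
  R  [+0.04137 +0.99510 +0.08975]
  R  [+0.12417 -0.09425 +0.98777]
t = (-0.06709, +0.14541, +0.55315) m
tr R = 2.974277; θ = arccos((tr R − 1)/2) = 0.160557 rad = 9.199°
axis k = ((R−Rᵀ)₃₂, (R−Rᵀ)₁₃, (R−Rᵀ)₂₁) / (2 sinθ) = (-0.575470, -0.787013, +0.222362)
rvec = θ·k = (-0.092396, -0.126360, +0.035702)

rvec=(-0.0924, -0.1264, 0.0357) tvec=(-0.0671, 0.1454, 0.5532)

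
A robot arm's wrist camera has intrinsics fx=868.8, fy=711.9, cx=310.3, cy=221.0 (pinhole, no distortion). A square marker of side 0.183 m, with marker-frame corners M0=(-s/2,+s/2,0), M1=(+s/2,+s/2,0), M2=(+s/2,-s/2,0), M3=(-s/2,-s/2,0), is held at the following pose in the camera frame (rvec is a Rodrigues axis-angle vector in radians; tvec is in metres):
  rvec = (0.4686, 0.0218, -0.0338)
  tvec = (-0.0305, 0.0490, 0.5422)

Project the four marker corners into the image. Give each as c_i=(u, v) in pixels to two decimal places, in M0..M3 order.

Intrinsics K: fx=868.8, fy=711.9, cx=310.3, cy=221.0
Marker side s = 0.183 m; corners in marker frame (Z=0):
  M0 = (-0.0915, +0.0915, 0)
  M1 = (+0.0915, +0.0915, 0)
  M2 = (+0.0915, -0.0915, 0)
  M3 = (-0.0915, -0.0915, 0)
rvec = (0.4686, 0.0218, -0.0338), |rvec| = θ = 0.47032 rad = 26.948°
Rodrigues: sinθ=0.45317, 1−cosθ=0.10858; R = I + sinθ·[k]× + (1−cosθ)·[k]×²:
    [+0.99921 +0.03758 +0.01323]
    [-0.02755 +0.89166 -0.45188]
    [-0.02878 +0.45115 +0.89198]
t = (-0.0305, 0.0490, 0.5422) m
M0: Pc = R·M0+t = (-0.11849, +0.13311, +0.58611); u = 868.8·(-0.11849)/0.58611 + 310.3 = 134.6636, v = 711.9·(+0.13311)/0.58611 + 221.0 = 382.6739
M1: Pc = R·M1+t = (+0.06437, +0.12807, +0.58085); u = 868.8·(+0.06437)/0.58085 + 310.3 = 406.5753, v = 711.9·(+0.12807)/0.58085 + 221.0 = 377.9599
M2: Pc = R·M2+t = (+0.05749, -0.03511, +0.49829); u = 868.8·(+0.05749)/0.49829 + 310.3 = 410.5358, v = 711.9·(-0.03511)/0.49829 + 221.0 = 170.8419
M3: Pc = R·M3+t = (-0.12537, -0.03007, +0.50355); u = 868.8·(-0.12537)/0.50355 + 310.3 = 94.0009, v = 711.9·(-0.03007)/0.50355 + 221.0 = 178.4950

c0=(134.66, 382.67) c1=(406.58, 377.96) c2=(410.54, 170.84) c3=(94.00, 178.50)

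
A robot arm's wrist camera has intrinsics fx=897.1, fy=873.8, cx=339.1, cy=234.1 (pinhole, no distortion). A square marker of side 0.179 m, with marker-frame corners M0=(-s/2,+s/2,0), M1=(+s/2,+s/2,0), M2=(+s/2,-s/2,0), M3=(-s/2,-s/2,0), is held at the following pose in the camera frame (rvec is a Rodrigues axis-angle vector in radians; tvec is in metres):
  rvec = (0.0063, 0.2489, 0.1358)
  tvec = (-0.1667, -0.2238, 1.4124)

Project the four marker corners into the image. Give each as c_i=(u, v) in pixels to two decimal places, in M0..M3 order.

Intrinsics K: fx=897.1, fy=873.8, cx=339.1, cy=234.1
Marker side s = 0.179 m; corners in marker frame (Z=0):
  M0 = (-0.0895, +0.0895, 0)
  M1 = (+0.0895, +0.0895, 0)
  M2 = (+0.0895, -0.0895, 0)
  M3 = (-0.0895, -0.0895, 0)
rvec = (0.0063, 0.2489, 0.1358), |rvec| = θ = 0.28361 rad = 16.249°
Rodrigues: sinθ=0.27982, 1−cosθ=0.03995; R = I + sinθ·[k]× + (1−cosθ)·[k]×²:
    [+0.96007 -0.13321 +0.24600]
    [+0.13477 +0.99082 +0.01057]
    [-0.24515 +0.02300 +0.96921]
t = (-0.1667, -0.2238, 1.4124) m
M0: Pc = R·M0+t = (-0.26455, -0.14718, +1.43640); u = 897.1·(-0.26455)/1.43640 + 339.1 = 173.8768, v = 873.8·(-0.14718)/1.43640 + 234.1 = 144.5647
M1: Pc = R·M1+t = (-0.09270, -0.12306, +1.39252); u = 897.1·(-0.09270)/1.39252 + 339.1 = 279.3828, v = 873.8·(-0.12306)/1.39252 + 234.1 = 156.8803
M2: Pc = R·M2+t = (-0.06885, -0.30042, +1.38840); u = 897.1·(-0.06885)/1.38840 + 339.1 = 294.6124, v = 873.8·(-0.30042)/1.38840 + 234.1 = 45.0303
M3: Pc = R·M3+t = (-0.24070, -0.32454, +1.43228); u = 897.1·(-0.24070)/1.43228 + 339.1 = 188.3365, v = 873.8·(-0.32454)/1.43228 + 234.1 = 36.1062

c0=(173.88, 144.56) c1=(279.38, 156.88) c2=(294.61, 45.03) c3=(188.34, 36.11)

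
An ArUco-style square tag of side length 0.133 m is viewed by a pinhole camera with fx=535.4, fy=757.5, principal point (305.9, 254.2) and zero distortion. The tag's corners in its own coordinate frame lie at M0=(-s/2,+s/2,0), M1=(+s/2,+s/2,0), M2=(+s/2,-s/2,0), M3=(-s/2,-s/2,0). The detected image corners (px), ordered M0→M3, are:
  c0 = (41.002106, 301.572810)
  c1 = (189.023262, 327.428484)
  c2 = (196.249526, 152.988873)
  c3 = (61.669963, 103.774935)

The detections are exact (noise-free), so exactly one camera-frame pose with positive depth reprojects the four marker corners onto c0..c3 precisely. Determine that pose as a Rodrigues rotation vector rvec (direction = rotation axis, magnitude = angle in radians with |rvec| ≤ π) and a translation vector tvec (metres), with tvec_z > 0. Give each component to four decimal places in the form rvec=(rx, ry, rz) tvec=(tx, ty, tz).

Intrinsics K: fx=535.4, fy=757.5, cx=305.9, cy=254.2
Marker side s = 0.133 m; corners in marker frame (Z=0):
  M0 = (-0.0665, +0.0665, 0)
  M1 = (+0.0665, +0.0665, 0)
  M2 = (+0.0665, -0.0665, 0)
  M3 = (-0.0665, -0.0665, 0)
Detected image corners:
  c0 = (41.002106, 301.572810) px
  c1 = (189.023262, 327.428484) px
  c2 = (196.249526, 152.988873) px
  c3 = (61.669963, 103.774935) px
Planar DLT: solve 8×8 A·h = b for H (H[2,2]=1):
  H  [+1190.47387 -175.68803 +127.28039]
  H  [+521.97573 +1258.08908 +218.99774]
  H  [+1.06664 -0.60996 +1.00000]
B = K⁻¹H; ‖b₁‖=1.962827, ‖b₂‖=1.962827; λ = 2/(‖b₁‖+‖b₂‖) = 0.509469, sign → tz>0 ⇒ λ=+0.509469
r₁ = λ·B[:,0] = (+0.82234,+0.16870,+0.54342); r₂ = λ·B[:,1] = (+0.01037,+0.95043,-0.31076)
r₃ = r₁×r₂ = (-0.56891,+0.26118,+0.77982); SVD([r₁ r₂ r₃]) → R = UVᵀ:
  R  [+0.82234 +0.01037 -0.56891]
  R  [+0.16870 +0.95043 +0.26118]
  R  [+0.54342 -0.31076 +0.77982]
t = (-0.16997, -0.02368, +0.50947) m
tr R = 2.552592; θ = arccos((tr R − 1)/2) = 0.682028 rad = 39.077°
axis k = ((R−Rᵀ)₃₂, (R−Rᵀ)₁₃, (R−Rᵀ)₂₁) / (2 sinθ) = (-0.453657, -0.882283, +0.125587)
rvec = θ·k = (-0.309407, -0.601742, +0.085654)

rvec=(-0.3094, -0.6017, 0.0857) tvec=(-0.1700, -0.0237, 0.5095)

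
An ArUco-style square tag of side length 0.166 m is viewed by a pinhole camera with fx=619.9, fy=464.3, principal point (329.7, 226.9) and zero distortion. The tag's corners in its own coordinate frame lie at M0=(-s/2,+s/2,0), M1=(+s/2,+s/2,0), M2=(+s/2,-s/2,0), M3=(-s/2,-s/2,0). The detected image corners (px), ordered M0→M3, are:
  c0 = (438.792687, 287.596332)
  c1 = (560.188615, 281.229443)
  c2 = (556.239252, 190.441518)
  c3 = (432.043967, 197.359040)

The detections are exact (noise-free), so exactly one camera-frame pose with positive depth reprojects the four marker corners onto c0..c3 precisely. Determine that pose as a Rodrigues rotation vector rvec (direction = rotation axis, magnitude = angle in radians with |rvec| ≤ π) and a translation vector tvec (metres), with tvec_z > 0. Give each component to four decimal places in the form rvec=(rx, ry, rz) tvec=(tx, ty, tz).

rvec=(0.1175, 0.0180, -0.0743) tvec=(0.2265, 0.0231, 0.8407)

Intrinsics K: fx=619.9, fy=464.3, cx=329.7, cy=226.9
Marker side s = 0.166 m; corners in marker frame (Z=0):
  M0 = (-0.0830, +0.0830, 0)
  M1 = (+0.0830, +0.0830, 0)
  M2 = (+0.0830, -0.0830, 0)
  M3 = (-0.0830, -0.0830, 0)
Detected image corners:
  c0 = (438.792687, 287.596332) px
  c1 = (560.188615, 281.229443) px
  c2 = (556.239252, 190.441518) px
  c3 = (432.043967, 197.359040) px
Planar DLT: solve 8×8 A·h = b for H (H[2,2]=1):
  H  [+726.47749 +101.04292 +496.71190]
  H  [-46.32828 +578.37247 +239.68407]
  H  [-0.02648 +0.13848 +1.00000]
B = K⁻¹H; ‖b₁‖=1.189483, ‖b₂‖=1.189483; λ = 2/(‖b₁‖+‖b₂‖) = 0.840701, sign → tz>0 ⇒ λ=+0.840701
r₁ = λ·B[:,0] = (+0.99708,-0.07300,-0.02227); r₂ = λ·B[:,1] = (+0.07511,+0.99036,+0.11642)
r₃ = r₁×r₂ = (+0.01355,-0.11776,+0.99295); SVD([r₁ r₂ r₃]) → R = UVᵀ:
  R  [+0.99708 +0.07511 +0.01355]
  R  [-0.07300 +0.99036 -0.11776]
  R  [-0.02227 +0.11642 +0.99295]
t = (+0.22650, +0.02315, +0.84070) m
tr R = 2.980388; θ = arccos((tr R − 1)/2) = 0.140156 rad = 8.030°
axis k = ((R−Rᵀ)₃₂, (R−Rᵀ)₁₃, (R−Rᵀ)₂₁) / (2 sinθ) = (+0.838168, +0.128197, -0.530132)
rvec = θ·k = (+0.117475, +0.017968, -0.074301)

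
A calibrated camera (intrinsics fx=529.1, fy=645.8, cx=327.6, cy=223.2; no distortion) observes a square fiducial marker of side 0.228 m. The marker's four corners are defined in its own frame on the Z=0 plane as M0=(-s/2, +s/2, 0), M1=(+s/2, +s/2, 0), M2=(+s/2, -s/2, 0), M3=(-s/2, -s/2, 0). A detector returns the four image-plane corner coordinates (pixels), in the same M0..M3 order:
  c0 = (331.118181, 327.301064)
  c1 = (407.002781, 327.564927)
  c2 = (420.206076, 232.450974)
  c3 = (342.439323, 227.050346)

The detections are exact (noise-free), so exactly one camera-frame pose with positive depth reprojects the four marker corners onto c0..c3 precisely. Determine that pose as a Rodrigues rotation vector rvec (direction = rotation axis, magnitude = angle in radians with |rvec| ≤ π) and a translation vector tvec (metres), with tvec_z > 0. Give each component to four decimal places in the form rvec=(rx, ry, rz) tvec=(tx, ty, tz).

Intrinsics K: fx=529.1, fy=645.8, cx=327.6, cy=223.2
Marker side s = 0.228 m; corners in marker frame (Z=0):
  M0 = (-0.1140, +0.1140, 0)
  M1 = (+0.1140, +0.1140, 0)
  M2 = (+0.1140, -0.1140, 0)
  M3 = (-0.1140, -0.1140, 0)
Detected image corners:
  c0 = (331.118181, 327.301064) px
  c1 = (407.002781, 327.564927) px
  c2 = (420.206076, 232.450974) px
  c3 = (342.439323, 227.050346) px
Planar DLT: solve 8×8 A·h = b for H (H[2,2]=1):
  H  [+421.86002 -0.01062 +376.08299]
  H  [+75.33281 +468.14631 +279.42794]
  H  [+0.22648 +0.14360 +1.00000]
B = K⁻¹H; ‖b₁‖=0.696082, ‖b₂‖=0.696082; λ = 2/(‖b₁‖+‖b₂‖) = 1.436611, sign → tz>0 ⇒ λ=+1.436611
r₁ = λ·B[:,0] = (+0.94398,+0.05513,+0.32536); r₂ = λ·B[:,1] = (-0.12776,+0.97011,+0.20630)
r₃ = r₁×r₂ = (-0.30426,-0.23631,+0.92281); SVD([r₁ r₂ r₃]) → R = UVᵀ:
  R  [+0.94398 -0.12776 -0.30426]
  R  [+0.05513 +0.97011 -0.23631]
  R  [+0.32536 +0.20630 +0.92281]
t = (+0.13164, +0.12508, +1.43661) m
tr R = 2.836905; θ = arccos((tr R − 1)/2) = 0.406646 rad = 23.299°
axis k = ((R−Rᵀ)₃₂, (R−Rᵀ)₁₃, (R−Rᵀ)₂₁) / (2 sinθ) = (+0.559510, -0.795925, +0.231197)
rvec = θ·k = (+0.227523, -0.323660, +0.094016)

rvec=(0.2275, -0.3237, 0.0940) tvec=(0.1316, 0.1251, 1.4366)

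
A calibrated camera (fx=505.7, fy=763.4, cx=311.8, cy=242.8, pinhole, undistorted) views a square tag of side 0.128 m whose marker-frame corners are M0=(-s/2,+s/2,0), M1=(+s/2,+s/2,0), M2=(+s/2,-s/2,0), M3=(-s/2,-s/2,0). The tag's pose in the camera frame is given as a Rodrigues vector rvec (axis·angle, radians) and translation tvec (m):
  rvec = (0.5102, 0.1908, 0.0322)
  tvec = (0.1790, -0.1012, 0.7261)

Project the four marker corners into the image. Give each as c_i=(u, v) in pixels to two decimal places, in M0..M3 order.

c0=(388.96, 192.77) c1=(476.41, 201.51) c2=(489.86, 73.04) c3=(394.24, 67.57)

Intrinsics K: fx=505.7, fy=763.4, cx=311.8, cy=242.8
Marker side s = 0.128 m; corners in marker frame (Z=0):
  M0 = (-0.0640, +0.0640, 0)
  M1 = (+0.0640, +0.0640, 0)
  M2 = (+0.0640, -0.0640, 0)
  M3 = (-0.0640, -0.0640, 0)
rvec = (0.5102, 0.1908, 0.0322), |rvec| = θ = 0.54566 rad = 31.264°
Rodrigues: sinθ=0.51898, 1−cosθ=0.14522; R = I + sinθ·[k]× + (1−cosθ)·[k]×²:
    [+0.98174 +0.01685 +0.18948]
    [+0.07810 +0.87254 -0.48226]
    [-0.17346 +0.48825 +0.85529]
t = (0.1790, -0.1012, 0.7261) m
M0: Pc = R·M0+t = (+0.11725, -0.05036, +0.76845); u = 505.7·(+0.11725)/0.76845 + 311.8 = 388.9578, v = 763.4·(-0.05036)/0.76845 + 242.8 = 192.7748
M1: Pc = R·M1+t = (+0.24291, -0.04036, +0.74625); u = 505.7·(+0.24291)/0.74625 + 311.8 = 476.4097, v = 763.4·(-0.04036)/0.74625 + 242.8 = 201.5135
M2: Pc = R·M2+t = (+0.24075, -0.15204, +0.68375); u = 505.7·(+0.24075)/0.68375 + 311.8 = 489.8601, v = 763.4·(-0.15204)/0.68375 + 242.8 = 73.0446
M3: Pc = R·M3+t = (+0.11509, -0.16204, +0.70595); u = 505.7·(+0.11509)/0.70595 + 311.8 = 394.2433, v = 763.4·(-0.16204)/0.70595 + 242.8 = 67.5728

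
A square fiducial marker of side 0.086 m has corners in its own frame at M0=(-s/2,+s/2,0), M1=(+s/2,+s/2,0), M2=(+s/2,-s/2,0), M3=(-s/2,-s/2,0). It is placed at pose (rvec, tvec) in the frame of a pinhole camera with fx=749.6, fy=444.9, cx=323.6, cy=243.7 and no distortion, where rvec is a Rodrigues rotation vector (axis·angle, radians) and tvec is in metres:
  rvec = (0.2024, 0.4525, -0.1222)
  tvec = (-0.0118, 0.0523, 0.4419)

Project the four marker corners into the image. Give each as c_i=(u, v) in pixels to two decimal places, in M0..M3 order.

Intrinsics K: fx=749.6, fy=444.9, cx=323.6, cy=243.7
Marker side s = 0.086 m; corners in marker frame (Z=0):
  M0 = (-0.0430, +0.0430, 0)
  M1 = (+0.0430, +0.0430, 0)
  M2 = (+0.0430, -0.0430, 0)
  M3 = (-0.0430, -0.0430, 0)
rvec = (0.2024, 0.4525, -0.1222), |rvec| = θ = 0.51054 rad = 29.252°
Rodrigues: sinθ=0.48865, 1−cosθ=0.12752; R = I + sinθ·[k]× + (1−cosθ)·[k]×²:
    [+0.89252 +0.16177 +0.42100]
    [-0.07215 +0.97265 -0.22077]
    [-0.44520 +0.16667 +0.87978]
t = (-0.0118, 0.0523, 0.4419) m
M0: Pc = R·M0+t = (-0.04322, +0.09723, +0.46821); u = 749.6·(-0.04322)/0.46821 + 323.6 = 254.4013, v = 444.9·(+0.09723)/0.46821 + 243.7 = 336.0861
M1: Pc = R·M1+t = (+0.03353, +0.09102, +0.42992); u = 749.6·(+0.03353)/0.42992 + 323.6 = 382.0694, v = 444.9·(+0.09102)/0.42992 + 243.7 = 337.8923
M2: Pc = R·M2+t = (+0.01962, +0.00737, +0.41559); u = 749.6·(+0.01962)/0.41559 + 323.6 = 358.9930, v = 444.9·(+0.00737)/0.41559 + 243.7 = 251.5934
M3: Pc = R·M3+t = (-0.05713, +0.01358, +0.45388); u = 749.6·(-0.05713)/0.45388 + 323.6 = 229.2397, v = 444.9·(+0.01358)/0.45388 + 243.7 = 257.0100

c0=(254.40, 336.09) c1=(382.07, 337.89) c2=(358.99, 251.59) c3=(229.24, 257.01)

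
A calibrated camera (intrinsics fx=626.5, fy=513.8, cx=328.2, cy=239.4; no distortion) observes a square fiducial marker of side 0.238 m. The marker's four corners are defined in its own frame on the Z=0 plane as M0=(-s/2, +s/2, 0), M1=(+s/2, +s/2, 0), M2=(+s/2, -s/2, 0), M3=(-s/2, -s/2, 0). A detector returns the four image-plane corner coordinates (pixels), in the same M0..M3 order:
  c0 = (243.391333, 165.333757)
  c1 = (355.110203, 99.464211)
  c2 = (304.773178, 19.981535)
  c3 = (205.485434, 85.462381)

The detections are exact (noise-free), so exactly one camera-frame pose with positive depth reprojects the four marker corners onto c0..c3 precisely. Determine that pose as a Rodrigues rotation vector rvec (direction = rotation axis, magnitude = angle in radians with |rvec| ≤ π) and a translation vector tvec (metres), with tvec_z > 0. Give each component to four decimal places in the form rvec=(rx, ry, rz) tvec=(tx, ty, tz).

Intrinsics K: fx=626.5, fy=513.8, cx=328.2, cy=239.4
Marker side s = 0.238 m; corners in marker frame (Z=0):
  M0 = (-0.1190, +0.1190, 0)
  M1 = (+0.1190, +0.1190, 0)
  M2 = (+0.1190, -0.1190, 0)
  M3 = (-0.1190, -0.1190, 0)
Detected image corners:
  c0 = (243.391333, 165.333757) px
  c1 = (355.110203, 99.464211) px
  c2 = (304.773178, 19.981535) px
  c3 = (205.485434, 85.462381) px
Planar DLT: solve 8×8 A·h = b for H (H[2,2]=1):
  H  [+362.23523 +80.67065 +274.39750]
  H  [-302.58768 +300.13811 +91.91115]
  H  [-0.28822 -0.37454 +1.00000]
B = K⁻¹H; ‖b₁‖=0.906342, ‖b₂‖=0.906342; λ = 2/(‖b₁‖+‖b₂‖) = 1.103336, sign → tz>0 ⇒ λ=+1.103336
r₁ = λ·B[:,0] = (+0.80453,-0.50161,-0.31800); r₂ = λ·B[:,1] = (+0.35855,+0.83706,-0.41324)
r₃ = r₁×r₂ = (+0.47347,+0.21844,+0.85329); SVD([r₁ r₂ r₃]) → R = UVᵀ:
  R  [+0.80453 +0.35855 +0.47347]
  R  [-0.50161 +0.83706 +0.21844]
  R  [-0.31800 -0.41324 +0.85329]
t = (-0.09475, -0.31672, +1.10334) m
tr R = 2.494881; θ = arccos((tr R − 1)/2) = 0.726596 rad = 41.631°
axis k = ((R−Rᵀ)₃₂, (R−Rᵀ)₁₃, (R−Rᵀ)₂₁) / (2 sinθ) = (-0.475429, +0.595698, -0.647388)
rvec = θ·k = (-0.345444, +0.432831, -0.470390)

rvec=(-0.3454, 0.4328, -0.4704) tvec=(-0.0948, -0.3167, 1.1033)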